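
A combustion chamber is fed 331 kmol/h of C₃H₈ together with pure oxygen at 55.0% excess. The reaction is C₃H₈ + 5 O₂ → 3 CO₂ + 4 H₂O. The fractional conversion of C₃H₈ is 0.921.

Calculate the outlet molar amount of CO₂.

915 kmol/h

Stoichiometric O₂ = 5 × 331 = 1655 kmol/h; O₂ fed = 1655 × 1.550 = 2565 kmol/h.
Fuel reacted = 0.921 × 331 → ξ = 304.9 kmol/h.
Outlet (n = n₀ + ν ξ):
  C₃H₈: 331 − 1(304.9) = 26.15
  O₂: 2565 − 5(304.9) = 1041
  CO₂: 0 + 3(304.9) = 914.6
  H₂O: 0 + 4(304.9) = 1219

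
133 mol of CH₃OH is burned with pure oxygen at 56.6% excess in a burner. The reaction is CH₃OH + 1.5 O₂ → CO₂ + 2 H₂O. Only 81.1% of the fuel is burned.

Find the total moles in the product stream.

Stoichiometric O₂ = 1.5 × 133 = 199.5 mol; O₂ fed = 199.5 × 1.566 = 312.4 mol.
Fuel reacted = 0.811 × 133 → ξ = 107.9 mol.
Outlet (n = n₀ + ν ξ):
  CH₃OH: 133 − 1(107.9) = 25.14
  O₂: 312.4 − 1.5(107.9) = 150.6
  CO₂: 0 + 1(107.9) = 107.9
  H₂O: 0 + 2(107.9) = 215.7
Total out = 25.14 + 150.6 + 107.9 + 215.7 = 499.3 mol.

499 mol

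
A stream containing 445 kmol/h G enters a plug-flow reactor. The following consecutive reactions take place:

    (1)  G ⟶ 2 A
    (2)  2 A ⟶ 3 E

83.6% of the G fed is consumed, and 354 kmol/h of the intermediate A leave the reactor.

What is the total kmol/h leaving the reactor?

Conversion of G: G consumed = 1ξ₁ = 0.836 × 445 → ξ₁ = 372 kmol/h.
A balance: n_A = 0 + 2ξ₁ − 2ξ₂ = 354 → ξ₂ = (2·372 − 354)/2 = 195 kmol/h.
Outlet amounts (n = n₀ + Σ ν·ξ):
  G: 445 − 1(372) = 72.98
  A: 0 + 2(372) − 2(195) = 354
  E: 0 + 3(195) = 585.1
Total out = 72.98 + 354 + 585.1 = 1012 kmol/h.

1010 kmol/h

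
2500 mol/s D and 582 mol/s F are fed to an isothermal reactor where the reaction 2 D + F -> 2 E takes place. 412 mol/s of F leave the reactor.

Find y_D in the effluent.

For F: n = n₀ − 1ξ → 412 = 582 − 1ξ, giving ξ = 170 mol/s.
Outlet amounts (n = n₀ + ν ξ):
  D: 2500 − 2(170) = 2160
  F: 582 − 1(170) = 412
  E: 0 + 2(170) = 340
Total out = 2912 mol/s; y_D = 2160 / 2912 = 0.7418.

0.742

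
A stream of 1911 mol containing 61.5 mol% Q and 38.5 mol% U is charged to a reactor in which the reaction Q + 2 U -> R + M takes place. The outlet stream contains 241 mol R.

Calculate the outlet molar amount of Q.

934 mol

For R: n = n₀ + 1ξ → 241 = 0 + 1ξ, giving ξ = 241 mol.
Outlet amounts (n = n₀ + ν ξ):
  Q: 1175 − 1(241) = 934.3
  U: 735.7 − 2(241) = 253.7
  R: 0 + 1(241) = 241
  M: 0 + 1(241) = 241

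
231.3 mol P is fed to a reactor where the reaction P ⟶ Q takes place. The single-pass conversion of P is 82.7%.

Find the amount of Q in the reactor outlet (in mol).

P reacted = 0.827 × 231.3 = 191.3 mol; ν_P = −1, so ξ = 191.3/1 = 191.3 mol.
Outlet amounts (n = n₀ + ν ξ):
  P: 231.3 − 1(191.3) = 40.01
  Q: 0 + 1(191.3) = 191.3

191 mol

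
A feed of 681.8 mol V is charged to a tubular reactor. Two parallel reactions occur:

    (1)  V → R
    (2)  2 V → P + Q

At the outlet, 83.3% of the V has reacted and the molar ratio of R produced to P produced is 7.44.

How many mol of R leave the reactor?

Conversion of V: V consumed = 0.833 × 681.8 = 567.9 mol = 1ξ₁ + 2ξ₂.
Selectivity: 1ξ₁ / (1ξ₂) = 7.44 → ξ₁ = 7.44 ξ₂.
Substitute: (1·7.44 + 2) ξ₂ = 567.9 → ξ₂ = 60.16 mol, ξ₁ = 447.6 mol.
Outlet amounts (n = n₀ + Σ ν·ξ):
  V: 681.8 − 1(447.6) − 2(60.16) = 113.9
  R: 0 + 1(447.6) = 447.6
  P: 0 + 1(60.16) = 60.16
  Q: 0 + 1(60.16) = 60.16

448 mol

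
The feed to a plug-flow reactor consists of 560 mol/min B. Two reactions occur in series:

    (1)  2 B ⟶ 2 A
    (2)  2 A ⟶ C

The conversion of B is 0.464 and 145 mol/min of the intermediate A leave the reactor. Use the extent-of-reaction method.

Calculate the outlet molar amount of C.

57.4 mol/min

Conversion of B: B consumed = 2ξ₁ = 0.464 × 560 → ξ₁ = 129.9 mol/min.
A balance: n_A = 0 + 2ξ₁ − 2ξ₂ = 145 → ξ₂ = (2·129.9 − 145)/2 = 57.42 mol/min.
Outlet amounts (n = n₀ + Σ ν·ξ):
  B: 560 − 2(129.9) = 300.2
  A: 0 + 2(129.9) − 2(57.42) = 145
  C: 0 + 1(57.42) = 57.42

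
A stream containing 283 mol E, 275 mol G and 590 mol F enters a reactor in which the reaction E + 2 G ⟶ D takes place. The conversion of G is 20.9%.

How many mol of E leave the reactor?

254 mol

G reacted = 0.209 × 275 = 57.47 mol; ν_G = −2, so ξ = 57.47/2 = 28.74 mol.
Outlet amounts (n = n₀ + ν ξ):
  E: 283 − 1(28.74) = 254.3
  G: 275 − 2(28.74) = 217.5
  D: 0 + 1(28.74) = 28.74
  F: 590 (inert)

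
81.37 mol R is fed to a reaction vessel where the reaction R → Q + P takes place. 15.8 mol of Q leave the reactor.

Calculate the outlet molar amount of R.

65.6 mol

For Q: n = n₀ + 1ξ → 15.8 = 0 + 1ξ, giving ξ = 15.8 mol.
Outlet amounts (n = n₀ + ν ξ):
  R: 81.37 − 1(15.8) = 65.57
  Q: 0 + 1(15.8) = 15.8
  P: 0 + 1(15.8) = 15.8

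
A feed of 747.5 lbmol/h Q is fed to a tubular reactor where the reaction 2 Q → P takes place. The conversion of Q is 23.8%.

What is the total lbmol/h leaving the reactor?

659 lbmol/h

Q reacted = 0.238 × 747.5 = 177.9 lbmol/h; ν_Q = −2, so ξ = 177.9/2 = 88.95 lbmol/h.
Outlet amounts (n = n₀ + ν ξ):
  Q: 747.5 − 2(88.95) = 569.6
  P: 0 + 1(88.95) = 88.95
Total out = 569.6 + 88.95 = 658.5 lbmol/h.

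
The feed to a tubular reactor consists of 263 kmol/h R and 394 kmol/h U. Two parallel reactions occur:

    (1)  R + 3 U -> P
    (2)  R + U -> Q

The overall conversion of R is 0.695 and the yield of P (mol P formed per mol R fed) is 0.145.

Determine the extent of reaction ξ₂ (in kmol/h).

Yield of P: 1ξ₁ / 263 = 0.145 → ξ₁ = 38.13 kmol/h.
Conversion of R: 1ξ₁ + 1ξ₂ = 0.695 × 263 = 182.8 → ξ₂ = 144.7 kmol/h.
Outlet amounts (n = n₀ + Σ ν·ξ):
  R: 263 − 1(38.13) − 1(144.7) = 80.22
  U: 394 − 3(38.13) − 1(144.7) = 134.9
  P: 0 + 1(38.13) = 38.13
  Q: 0 + 1(144.7) = 144.7

ξ₂ = 145 kmol/h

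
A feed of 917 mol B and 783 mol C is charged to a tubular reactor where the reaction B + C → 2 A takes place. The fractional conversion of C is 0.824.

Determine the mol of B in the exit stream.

272 mol

C reacted = 0.824 × 783 = 645.2 mol; ν_C = −1, so ξ = 645.2/1 = 645.2 mol.
Outlet amounts (n = n₀ + ν ξ):
  B: 917 − 1(645.2) = 271.8
  C: 783 − 1(645.2) = 137.8
  A: 0 + 2(645.2) = 1290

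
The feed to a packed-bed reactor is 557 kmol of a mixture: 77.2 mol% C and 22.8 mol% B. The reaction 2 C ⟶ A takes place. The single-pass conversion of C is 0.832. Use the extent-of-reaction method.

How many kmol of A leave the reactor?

179 kmol

C reacted = 0.832 × 430 = 357.8 kmol; ν_C = −2, so ξ = 357.8/2 = 178.9 kmol.
Outlet amounts (n = n₀ + ν ξ):
  C: 430 − 2(178.9) = 72.24
  A: 0 + 1(178.9) = 178.9
  B: 127 (inert)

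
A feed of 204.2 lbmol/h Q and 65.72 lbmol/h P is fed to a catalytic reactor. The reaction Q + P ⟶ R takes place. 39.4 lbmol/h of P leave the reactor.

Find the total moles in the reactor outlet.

244 lbmol/h

For P: n = n₀ − 1ξ → 39.4 = 65.72 − 1ξ, giving ξ = 26.32 lbmol/h.
Outlet amounts (n = n₀ + ν ξ):
  Q: 204.2 − 1(26.32) = 177.9
  P: 65.72 − 1(26.32) = 39.4
  R: 0 + 1(26.32) = 26.32
Total out = 177.9 + 39.4 + 26.32 = 243.6 lbmol/h.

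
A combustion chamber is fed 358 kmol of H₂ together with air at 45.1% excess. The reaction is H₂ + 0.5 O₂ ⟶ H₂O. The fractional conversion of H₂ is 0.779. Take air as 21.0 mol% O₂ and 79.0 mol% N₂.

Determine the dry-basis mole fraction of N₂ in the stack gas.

0.831

Stoichiometric O₂ = 0.5 × 358 = 179 kmol; O₂ fed = 179 × 1.451 = 259.7 kmol.
N₂ fed = 259.7 × 79/21 = 977.1 kmol.
Fuel reacted = 0.779 × 358 → ξ = 278.9 kmol.
Outlet (n = n₀ + ν ξ):
  H₂: 358 − 1(278.9) = 79.12
  O₂: 259.7 − 0.5(278.9) = 120.3
  N₂: 977.1 (inert)
  H₂O: 0 + 1(278.9) = 278.9
Dry total = 1176 kmol; y_N₂ (dry) = 977.1 / 1176 = 0.8305.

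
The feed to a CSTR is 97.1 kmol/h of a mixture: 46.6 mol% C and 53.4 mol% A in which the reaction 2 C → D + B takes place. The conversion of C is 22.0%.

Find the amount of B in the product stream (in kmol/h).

C reacted = 0.22 × 45.25 = 9.955 kmol/h; ν_C = −2, so ξ = 9.955/2 = 4.977 kmol/h.
Outlet amounts (n = n₀ + ν ξ):
  C: 45.25 − 2(4.977) = 35.29
  D: 0 + 1(4.977) = 4.977
  B: 0 + 1(4.977) = 4.977
  A: 51.85 (inert)

4.98 kmol/h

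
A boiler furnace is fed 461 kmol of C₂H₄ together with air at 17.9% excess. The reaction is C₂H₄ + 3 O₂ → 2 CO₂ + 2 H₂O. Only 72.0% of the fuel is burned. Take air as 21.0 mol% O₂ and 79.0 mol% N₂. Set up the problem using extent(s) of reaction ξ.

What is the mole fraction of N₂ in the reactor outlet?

0.746

Stoichiometric O₂ = 3 × 461 = 1383 kmol; O₂ fed = 1383 × 1.179 = 1631 kmol.
N₂ fed = 1631 × 79/21 = 6134 kmol.
Fuel reacted = 0.72 × 461 → ξ = 331.9 kmol.
Outlet (n = n₀ + ν ξ):
  C₂H₄: 461 − 1(331.9) = 129.1
  O₂: 1631 − 3(331.9) = 634.8
  N₂: 6134 (inert)
  CO₂: 0 + 2(331.9) = 663.8
  H₂O: 0 + 2(331.9) = 663.8
Total out = 8226 kmol; y_N₂ = 6134 / 8226 = 0.7457.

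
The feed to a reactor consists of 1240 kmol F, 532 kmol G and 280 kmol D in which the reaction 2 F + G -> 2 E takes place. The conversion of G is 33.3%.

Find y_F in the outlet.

0.472

G reacted = 0.333 × 532 = 177.2 kmol; ν_G = −1, so ξ = 177.2/1 = 177.2 kmol.
Outlet amounts (n = n₀ + ν ξ):
  F: 1240 − 2(177.2) = 885.7
  G: 532 − 1(177.2) = 354.8
  E: 0 + 2(177.2) = 354.3
  D: 280 (inert)
Total out = 1875 kmol; y_F = 885.7 / 1875 = 0.4724.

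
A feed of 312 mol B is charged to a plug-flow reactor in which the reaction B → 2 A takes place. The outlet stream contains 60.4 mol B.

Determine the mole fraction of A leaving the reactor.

For B: n = n₀ − 1ξ → 60.4 = 312 − 1ξ, giving ξ = 251.6 mol.
Outlet amounts (n = n₀ + ν ξ):
  B: 312 − 1(251.6) = 60.4
  A: 0 + 2(251.6) = 503.2
Total out = 563.6 mol; y_A = 503.2 / 563.6 = 0.8928.

0.893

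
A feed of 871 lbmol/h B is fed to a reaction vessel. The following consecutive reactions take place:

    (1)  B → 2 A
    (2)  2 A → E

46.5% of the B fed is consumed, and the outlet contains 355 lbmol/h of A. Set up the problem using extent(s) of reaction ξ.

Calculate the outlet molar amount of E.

Conversion of B: B consumed = 1ξ₁ = 0.465 × 871 → ξ₁ = 405 lbmol/h.
A balance: n_A = 0 + 2ξ₁ − 2ξ₂ = 355 → ξ₂ = (2·405 − 355)/2 = 227.5 lbmol/h.
Outlet amounts (n = n₀ + Σ ν·ξ):
  B: 871 − 1(405) = 466
  A: 0 + 2(405) − 2(227.5) = 355
  E: 0 + 1(227.5) = 227.5

228 lbmol/h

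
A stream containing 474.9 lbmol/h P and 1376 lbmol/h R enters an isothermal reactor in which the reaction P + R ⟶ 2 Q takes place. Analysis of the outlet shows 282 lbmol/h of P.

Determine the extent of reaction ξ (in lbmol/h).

For P: n = n₀ − 1ξ → 282 = 474.9 − 1ξ, giving ξ = 192.9 lbmol/h.
Outlet amounts (n = n₀ + ν ξ):
  P: 474.9 − 1(192.9) = 282
  R: 1376 − 1(192.9) = 1183
  Q: 0 + 2(192.9) = 385.8

ξ = 193 lbmol/h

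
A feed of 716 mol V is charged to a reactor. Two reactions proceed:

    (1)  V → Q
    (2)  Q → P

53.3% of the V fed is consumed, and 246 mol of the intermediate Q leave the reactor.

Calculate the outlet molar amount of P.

Conversion of V: V consumed = 1ξ₁ = 0.533 × 716 → ξ₁ = 381.6 mol.
Q balance: n_Q = 0 + 1ξ₁ − 1ξ₂ = 246 → ξ₂ = (1·381.6 − 246)/1 = 135.6 mol.
Outlet amounts (n = n₀ + Σ ν·ξ):
  V: 716 − 1(381.6) = 334.4
  Q: 0 + 1(381.6) − 1(135.6) = 246
  P: 0 + 1(135.6) = 135.6

136 mol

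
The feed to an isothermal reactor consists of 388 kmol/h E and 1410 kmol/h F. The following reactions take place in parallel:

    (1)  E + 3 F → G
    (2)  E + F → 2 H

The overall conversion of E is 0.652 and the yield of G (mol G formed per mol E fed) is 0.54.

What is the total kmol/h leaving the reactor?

1170 kmol/h

Yield of G: 1ξ₁ / 388 = 0.54 → ξ₁ = 209.5 kmol/h.
Conversion of E: 1ξ₁ + 1ξ₂ = 0.652 × 388 = 253 → ξ₂ = 43.46 kmol/h.
Outlet amounts (n = n₀ + Σ ν·ξ):
  E: 388 − 1(209.5) − 1(43.46) = 135
  F: 1410 − 3(209.5) − 1(43.46) = 738
  G: 0 + 1(209.5) = 209.5
  H: 0 + 2(43.46) = 86.91
Total out = 135 + 738 + 209.5 + 86.91 = 1169 kmol/h.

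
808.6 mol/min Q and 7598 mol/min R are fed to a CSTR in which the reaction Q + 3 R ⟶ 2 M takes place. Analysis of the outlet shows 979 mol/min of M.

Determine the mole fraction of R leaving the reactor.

For M: n = n₀ + 2ξ → 979 = 0 + 2ξ, giving ξ = 489.5 mol/min.
Outlet amounts (n = n₀ + ν ξ):
  Q: 808.6 − 1(489.5) = 319.1
  R: 7598 − 3(489.5) = 6130
  M: 0 + 2(489.5) = 979
Total out = 7428 mol/min; y_R = 6130 / 7428 = 0.8252.

0.825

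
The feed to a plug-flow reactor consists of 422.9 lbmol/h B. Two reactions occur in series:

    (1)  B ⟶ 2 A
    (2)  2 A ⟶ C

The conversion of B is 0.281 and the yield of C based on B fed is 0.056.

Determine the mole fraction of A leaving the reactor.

Conversion of B: B consumed = 1ξ₁ = 0.281 × 422.9 → ξ₁ = 118.8 lbmol/h.
Yield of C: 1ξ₂ / 422.9 = 0.056 → ξ₂ = 23.68 lbmol/h.
Outlet amounts (n = n₀ + Σ ν·ξ):
  B: 422.9 − 1(118.8) = 304.1
  A: 0 + 2(118.8) − 2(23.68) = 190.3
  C: 0 + 1(23.68) = 23.68
Total out = 518.1 lbmol/h; y_A = 190.3 / 518.1 = 0.3673.

0.367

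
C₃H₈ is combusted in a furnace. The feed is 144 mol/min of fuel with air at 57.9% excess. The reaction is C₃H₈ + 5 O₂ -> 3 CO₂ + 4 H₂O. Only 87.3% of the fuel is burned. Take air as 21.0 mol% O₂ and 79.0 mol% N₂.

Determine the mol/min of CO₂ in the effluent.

377 mol/min

Stoichiometric O₂ = 5 × 144 = 720 mol/min; O₂ fed = 720 × 1.579 = 1137 mol/min.
N₂ fed = 1137 × 79/21 = 4277 mol/min.
Fuel reacted = 0.873 × 144 → ξ = 125.7 mol/min.
Outlet (n = n₀ + ν ξ):
  C₃H₈: 144 − 1(125.7) = 18.29
  O₂: 1137 − 5(125.7) = 508.3
  N₂: 4277 (inert)
  CO₂: 0 + 3(125.7) = 377.1
  H₂O: 0 + 4(125.7) = 502.8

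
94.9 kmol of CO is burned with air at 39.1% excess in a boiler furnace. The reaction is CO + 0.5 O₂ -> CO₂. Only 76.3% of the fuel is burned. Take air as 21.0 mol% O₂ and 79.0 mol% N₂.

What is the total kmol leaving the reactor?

Stoichiometric O₂ = 0.5 × 94.9 = 47.45 kmol; O₂ fed = 47.45 × 1.391 = 66 kmol.
N₂ fed = 66 × 79/21 = 248.3 kmol.
Fuel reacted = 0.763 × 94.9 → ξ = 72.41 kmol.
Outlet (n = n₀ + ν ξ):
  CO: 94.9 − 1(72.41) = 22.49
  O₂: 66 − 0.5(72.41) = 29.8
  N₂: 248.3 (inert)
  CO₂: 0 + 1(72.41) = 72.41
Total out = 22.49 + 29.8 + 248.3 + 72.41 = 373 kmol.

373 kmol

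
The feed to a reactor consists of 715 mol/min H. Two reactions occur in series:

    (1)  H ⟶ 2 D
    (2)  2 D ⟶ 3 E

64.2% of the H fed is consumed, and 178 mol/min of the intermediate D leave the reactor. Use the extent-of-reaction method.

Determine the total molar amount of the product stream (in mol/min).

1540 mol/min

Conversion of H: H consumed = 1ξ₁ = 0.642 × 715 → ξ₁ = 459 mol/min.
D balance: n_D = 0 + 2ξ₁ − 2ξ₂ = 178 → ξ₂ = (2·459 − 178)/2 = 370 mol/min.
Outlet amounts (n = n₀ + Σ ν·ξ):
  H: 715 − 1(459) = 256
  D: 0 + 2(459) − 2(370) = 178
  E: 0 + 3(370) = 1110
Total out = 256 + 178 + 1110 = 1544 mol/min.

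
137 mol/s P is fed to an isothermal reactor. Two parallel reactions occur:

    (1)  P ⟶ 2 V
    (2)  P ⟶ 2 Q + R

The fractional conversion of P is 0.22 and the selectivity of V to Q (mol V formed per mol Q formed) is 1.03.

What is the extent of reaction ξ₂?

ξ₂ = 14.8 mol/s

Conversion of P: P consumed = 0.22 × 137 = 30.14 mol/s = 1ξ₁ + 1ξ₂.
Selectivity: 2ξ₁ / (2ξ₂) = 1.03 → ξ₁ = 1.03 ξ₂.
Substitute: (1·1.03 + 1) ξ₂ = 30.14 → ξ₂ = 14.85 mol/s, ξ₁ = 15.29 mol/s.
Outlet amounts (n = n₀ + Σ ν·ξ):
  P: 137 − 1(15.29) − 1(14.85) = 106.9
  V: 0 + 2(15.29) = 30.59
  Q: 0 + 2(14.85) = 29.69
  R: 0 + 1(14.85) = 14.85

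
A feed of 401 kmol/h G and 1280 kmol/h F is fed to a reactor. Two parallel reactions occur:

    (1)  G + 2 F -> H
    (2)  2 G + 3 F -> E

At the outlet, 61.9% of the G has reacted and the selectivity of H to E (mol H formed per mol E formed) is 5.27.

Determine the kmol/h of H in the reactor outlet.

Conversion of G: G consumed = 0.619 × 401 = 248.2 kmol/h = 1ξ₁ + 2ξ₂.
Selectivity: 1ξ₁ / (1ξ₂) = 5.27 → ξ₁ = 5.27 ξ₂.
Substitute: (1·5.27 + 2) ξ₂ = 248.2 → ξ₂ = 34.14 kmol/h, ξ₁ = 179.9 kmol/h.
Outlet amounts (n = n₀ + Σ ν·ξ):
  G: 401 − 1(179.9) − 2(34.14) = 152.8
  F: 1280 − 2(179.9) − 3(34.14) = 817.7
  H: 0 + 1(179.9) = 179.9
  E: 0 + 1(34.14) = 34.14

180 kmol/h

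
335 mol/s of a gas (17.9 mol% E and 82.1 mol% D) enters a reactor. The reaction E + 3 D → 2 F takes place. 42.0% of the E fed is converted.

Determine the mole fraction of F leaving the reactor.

0.177

E reacted = 0.42 × 59.96 = 25.19 mol/s; ν_E = −1, so ξ = 25.19/1 = 25.19 mol/s.
Outlet amounts (n = n₀ + ν ξ):
  E: 59.96 − 1(25.19) = 34.78
  D: 275 − 3(25.19) = 199.5
  F: 0 + 2(25.19) = 50.37
Total out = 284.6 mol/s; y_F = 50.37 / 284.6 = 0.177.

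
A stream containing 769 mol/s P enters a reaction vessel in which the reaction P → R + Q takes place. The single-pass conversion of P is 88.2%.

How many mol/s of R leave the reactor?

678 mol/s

P reacted = 0.882 × 769 = 678.3 mol/s; ν_P = −1, so ξ = 678.3/1 = 678.3 mol/s.
Outlet amounts (n = n₀ + ν ξ):
  P: 769 − 1(678.3) = 90.74
  R: 0 + 1(678.3) = 678.3
  Q: 0 + 1(678.3) = 678.3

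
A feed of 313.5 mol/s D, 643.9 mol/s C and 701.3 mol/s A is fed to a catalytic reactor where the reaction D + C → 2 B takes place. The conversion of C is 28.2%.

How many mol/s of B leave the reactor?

363 mol/s

C reacted = 0.282 × 643.9 = 181.6 mol/s; ν_C = −1, so ξ = 181.6/1 = 181.6 mol/s.
Outlet amounts (n = n₀ + ν ξ):
  D: 313.5 − 1(181.6) = 131.9
  C: 643.9 − 1(181.6) = 462.3
  B: 0 + 2(181.6) = 363.2
  A: 701.3 (inert)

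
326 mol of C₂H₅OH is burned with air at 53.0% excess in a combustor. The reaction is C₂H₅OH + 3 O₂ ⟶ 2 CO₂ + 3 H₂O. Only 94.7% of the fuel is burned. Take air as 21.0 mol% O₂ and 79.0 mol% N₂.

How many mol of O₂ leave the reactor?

570 mol

Stoichiometric O₂ = 3 × 326 = 978 mol; O₂ fed = 978 × 1.530 = 1496 mol.
N₂ fed = 1496 × 79/21 = 5629 mol.
Fuel reacted = 0.947 × 326 → ξ = 308.7 mol.
Outlet (n = n₀ + ν ξ):
  C₂H₅OH: 326 − 1(308.7) = 17.28
  O₂: 1496 − 3(308.7) = 570.2
  N₂: 5629 (inert)
  CO₂: 0 + 2(308.7) = 617.4
  H₂O: 0 + 3(308.7) = 926.2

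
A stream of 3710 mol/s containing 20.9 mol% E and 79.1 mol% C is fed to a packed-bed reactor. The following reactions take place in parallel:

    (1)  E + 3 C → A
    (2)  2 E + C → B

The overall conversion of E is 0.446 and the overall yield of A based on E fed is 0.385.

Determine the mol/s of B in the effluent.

23.6 mol/s

Yield of A: 1ξ₁ / 775.4 = 0.385 → ξ₁ = 298.5 mol/s.
Conversion of E: 1ξ₁ + 2ξ₂ = 0.446 × 775.4 = 345.8 → ξ₂ = 23.65 mol/s.
Outlet amounts (n = n₀ + Σ ν·ξ):
  E: 775.4 − 1(298.5) − 2(23.65) = 429.6
  C: 2935 − 3(298.5) − 1(23.65) = 2015
  A: 0 + 1(298.5) = 298.5
  B: 0 + 1(23.65) = 23.65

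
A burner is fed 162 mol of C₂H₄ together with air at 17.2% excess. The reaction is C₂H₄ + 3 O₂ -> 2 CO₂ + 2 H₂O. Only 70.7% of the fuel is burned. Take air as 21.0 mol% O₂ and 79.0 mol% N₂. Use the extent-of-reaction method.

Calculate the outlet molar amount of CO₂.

Stoichiometric O₂ = 3 × 162 = 486 mol; O₂ fed = 486 × 1.172 = 569.6 mol.
N₂ fed = 569.6 × 79/21 = 2143 mol.
Fuel reacted = 0.707 × 162 → ξ = 114.5 mol.
Outlet (n = n₀ + ν ξ):
  C₂H₄: 162 − 1(114.5) = 47.47
  O₂: 569.6 − 3(114.5) = 226
  N₂: 2143 (inert)
  CO₂: 0 + 2(114.5) = 229.1
  H₂O: 0 + 2(114.5) = 229.1

229 mol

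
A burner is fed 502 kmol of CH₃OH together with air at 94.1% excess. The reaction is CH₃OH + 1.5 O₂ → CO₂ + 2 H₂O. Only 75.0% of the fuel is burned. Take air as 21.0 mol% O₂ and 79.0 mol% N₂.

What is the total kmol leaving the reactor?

7650 kmol

Stoichiometric O₂ = 1.5 × 502 = 753 kmol; O₂ fed = 753 × 1.941 = 1462 kmol.
N₂ fed = 1462 × 79/21 = 5498 kmol.
Fuel reacted = 0.75 × 502 → ξ = 376.5 kmol.
Outlet (n = n₀ + ν ξ):
  CH₃OH: 502 − 1(376.5) = 125.5
  O₂: 1462 − 1.5(376.5) = 896.8
  N₂: 5498 (inert)
  CO₂: 0 + 1(376.5) = 376.5
  H₂O: 0 + 2(376.5) = 753
Total out = 125.5 + 896.8 + 5498 + 376.5 + 753 = 7650 kmol.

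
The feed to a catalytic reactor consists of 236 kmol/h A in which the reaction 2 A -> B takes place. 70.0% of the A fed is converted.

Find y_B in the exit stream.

0.538

A reacted = 0.7 × 236 = 165.2 kmol/h; ν_A = −2, so ξ = 165.2/2 = 82.6 kmol/h.
Outlet amounts (n = n₀ + ν ξ):
  A: 236 − 2(82.6) = 70.8
  B: 0 + 1(82.6) = 82.6
Total out = 153.4 kmol/h; y_B = 82.6 / 153.4 = 0.5385.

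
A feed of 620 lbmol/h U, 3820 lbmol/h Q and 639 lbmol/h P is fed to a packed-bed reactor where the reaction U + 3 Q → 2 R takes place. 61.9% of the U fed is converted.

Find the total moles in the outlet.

U reacted = 0.619 × 620 = 383.8 lbmol/h; ν_U = −1, so ξ = 383.8/1 = 383.8 lbmol/h.
Outlet amounts (n = n₀ + ν ξ):
  U: 620 − 1(383.8) = 236.2
  Q: 3820 − 3(383.8) = 2669
  R: 0 + 2(383.8) = 767.6
  P: 639 (inert)
Total out = 236.2 + 2669 + 767.6 + 639 = 4311 lbmol/h.

4310 lbmol/h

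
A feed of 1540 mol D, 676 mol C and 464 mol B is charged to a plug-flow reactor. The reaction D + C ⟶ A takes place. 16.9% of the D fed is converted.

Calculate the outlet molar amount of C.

D reacted = 0.169 × 1540 = 260.3 mol; ν_D = −1, so ξ = 260.3/1 = 260.3 mol.
Outlet amounts (n = n₀ + ν ξ):
  D: 1540 − 1(260.3) = 1280
  C: 676 − 1(260.3) = 415.7
  A: 0 + 1(260.3) = 260.3
  B: 464 (inert)

416 mol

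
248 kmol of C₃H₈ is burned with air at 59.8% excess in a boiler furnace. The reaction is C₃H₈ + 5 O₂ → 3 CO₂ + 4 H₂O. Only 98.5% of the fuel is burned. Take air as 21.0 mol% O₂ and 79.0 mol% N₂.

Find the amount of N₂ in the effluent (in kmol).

7450 kmol

Stoichiometric O₂ = 5 × 248 = 1240 kmol; O₂ fed = 1240 × 1.598 = 1982 kmol.
N₂ fed = 1982 × 79/21 = 7454 kmol.
Fuel reacted = 0.985 × 248 → ξ = 244.3 kmol.
Outlet (n = n₀ + ν ξ):
  C₃H₈: 248 − 1(244.3) = 3.72
  O₂: 1982 − 5(244.3) = 760.1
  N₂: 7454 (inert)
  CO₂: 0 + 3(244.3) = 732.8
  H₂O: 0 + 4(244.3) = 977.1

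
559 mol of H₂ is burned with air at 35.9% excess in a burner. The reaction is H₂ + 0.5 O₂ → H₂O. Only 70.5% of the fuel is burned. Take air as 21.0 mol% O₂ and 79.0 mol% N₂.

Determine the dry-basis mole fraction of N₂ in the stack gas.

Stoichiometric O₂ = 0.5 × 559 = 279.5 mol; O₂ fed = 279.5 × 1.359 = 379.8 mol.
N₂ fed = 379.8 × 79/21 = 1429 mol.
Fuel reacted = 0.705 × 559 → ξ = 394.1 mol.
Outlet (n = n₀ + ν ξ):
  H₂: 559 − 1(394.1) = 164.9
  O₂: 379.8 − 0.5(394.1) = 182.8
  N₂: 1429 (inert)
  H₂O: 0 + 1(394.1) = 394.1
Dry total = 1777 mol; y_N₂ (dry) = 1429 / 1777 = 0.8043.

0.804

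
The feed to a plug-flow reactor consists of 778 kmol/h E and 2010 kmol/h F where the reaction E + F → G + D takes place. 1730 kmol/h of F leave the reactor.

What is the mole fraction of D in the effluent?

For F: n = n₀ − 1ξ → 1730 = 2010 − 1ξ, giving ξ = 280 kmol/h.
Outlet amounts (n = n₀ + ν ξ):
  E: 778 − 1(280) = 498
  F: 2010 − 1(280) = 1730
  G: 0 + 1(280) = 280
  D: 0 + 1(280) = 280
Total out = 2788 kmol/h; y_D = 280 / 2788 = 0.1004.

0.1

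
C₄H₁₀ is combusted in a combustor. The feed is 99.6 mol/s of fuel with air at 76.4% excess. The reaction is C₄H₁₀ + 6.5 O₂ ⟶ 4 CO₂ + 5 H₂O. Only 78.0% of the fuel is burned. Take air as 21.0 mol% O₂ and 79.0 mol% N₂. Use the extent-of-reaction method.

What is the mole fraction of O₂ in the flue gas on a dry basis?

Stoichiometric O₂ = 6.5 × 99.6 = 647.4 mol/s; O₂ fed = 647.4 × 1.764 = 1142 mol/s.
N₂ fed = 1142 × 79/21 = 4296 mol/s.
Fuel reacted = 0.78 × 99.6 → ξ = 77.69 mol/s.
Outlet (n = n₀ + ν ξ):
  C₄H₁₀: 99.6 − 1(77.69) = 21.91
  O₂: 1142 − 6.5(77.69) = 637
  N₂: 4296 (inert)
  CO₂: 0 + 4(77.69) = 310.8
  H₂O: 0 + 5(77.69) = 388.4
Dry total = 5266 mol/s; y_O₂ (dry) = 637 / 5266 = 0.121.

0.121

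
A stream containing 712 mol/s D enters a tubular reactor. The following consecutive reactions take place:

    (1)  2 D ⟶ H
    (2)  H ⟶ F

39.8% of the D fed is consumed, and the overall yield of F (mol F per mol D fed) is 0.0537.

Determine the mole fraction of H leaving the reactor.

Conversion of D: D consumed = 2ξ₁ = 0.398 × 712 → ξ₁ = 141.7 mol/s.
Yield of F: 1ξ₂ / 712 = 0.0537 → ξ₂ = 38.23 mol/s.
Outlet amounts (n = n₀ + Σ ν·ξ):
  D: 712 − 2(141.7) = 428.6
  H: 0 + 1(141.7) − 1(38.23) = 103.5
  F: 0 + 1(38.23) = 38.23
Total out = 570.3 mol/s; y_H = 103.5 / 570.3 = 0.1814.

0.181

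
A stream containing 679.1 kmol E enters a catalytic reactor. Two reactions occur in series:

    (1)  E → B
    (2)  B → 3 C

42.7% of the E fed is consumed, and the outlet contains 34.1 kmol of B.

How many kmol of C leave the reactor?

768 kmol

Conversion of E: E consumed = 1ξ₁ = 0.427 × 679.1 → ξ₁ = 290 kmol.
B balance: n_B = 0 + 1ξ₁ − 1ξ₂ = 34.1 → ξ₂ = (1·290 − 34.1)/1 = 255.9 kmol.
Outlet amounts (n = n₀ + Σ ν·ξ):
  E: 679.1 − 1(290) = 389.1
  B: 0 + 1(290) − 1(255.9) = 34.1
  C: 0 + 3(255.9) = 767.6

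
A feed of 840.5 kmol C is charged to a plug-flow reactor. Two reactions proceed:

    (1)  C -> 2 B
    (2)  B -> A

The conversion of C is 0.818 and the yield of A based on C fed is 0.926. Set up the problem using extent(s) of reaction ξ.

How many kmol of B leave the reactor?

Conversion of C: C consumed = 1ξ₁ = 0.818 × 840.5 → ξ₁ = 687.5 kmol.
Yield of A: 1ξ₂ / 840.5 = 0.926 → ξ₂ = 778.3 kmol.
Outlet amounts (n = n₀ + Σ ν·ξ):
  C: 840.5 − 1(687.5) = 153
  B: 0 + 2(687.5) − 1(778.3) = 596.8
  A: 0 + 1(778.3) = 778.3

597 kmol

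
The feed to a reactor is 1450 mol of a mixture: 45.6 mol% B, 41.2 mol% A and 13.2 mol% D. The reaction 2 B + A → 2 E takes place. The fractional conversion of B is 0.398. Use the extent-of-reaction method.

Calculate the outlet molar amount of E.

263 mol

B reacted = 0.398 × 661.2 = 263.2 mol; ν_B = −2, so ξ = 263.2/2 = 131.6 mol.
Outlet amounts (n = n₀ + ν ξ):
  B: 661.2 − 2(131.6) = 398
  A: 597.4 − 1(131.6) = 465.8
  E: 0 + 2(131.6) = 263.2
  D: 191.4 (inert)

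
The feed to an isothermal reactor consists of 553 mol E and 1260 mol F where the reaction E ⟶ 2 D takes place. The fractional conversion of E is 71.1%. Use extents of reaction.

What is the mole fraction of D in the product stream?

E reacted = 0.711 × 553 = 393.2 mol; ν_E = −1, so ξ = 393.2/1 = 393.2 mol.
Outlet amounts (n = n₀ + ν ξ):
  E: 553 − 1(393.2) = 159.8
  D: 0 + 2(393.2) = 786.4
  F: 1260 (inert)
Total out = 2206 mol; y_D = 786.4 / 2206 = 0.3564.

0.356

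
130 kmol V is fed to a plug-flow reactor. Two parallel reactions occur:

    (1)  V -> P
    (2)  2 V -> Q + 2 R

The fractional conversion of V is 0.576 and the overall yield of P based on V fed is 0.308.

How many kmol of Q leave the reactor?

Yield of P: 1ξ₁ / 130 = 0.308 → ξ₁ = 40.04 kmol.
Conversion of V: 1ξ₁ + 2ξ₂ = 0.576 × 130 = 74.88 → ξ₂ = 17.42 kmol.
Outlet amounts (n = n₀ + Σ ν·ξ):
  V: 130 − 1(40.04) − 2(17.42) = 55.12
  P: 0 + 1(40.04) = 40.04
  Q: 0 + 1(17.42) = 17.42
  R: 0 + 2(17.42) = 34.84

17.4 kmol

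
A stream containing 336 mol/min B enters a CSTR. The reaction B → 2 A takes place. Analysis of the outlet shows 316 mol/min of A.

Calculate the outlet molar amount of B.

178 mol/min

For A: n = n₀ + 2ξ → 316 = 0 + 2ξ, giving ξ = 158 mol/min.
Outlet amounts (n = n₀ + ν ξ):
  B: 336 − 1(158) = 178
  A: 0 + 2(158) = 316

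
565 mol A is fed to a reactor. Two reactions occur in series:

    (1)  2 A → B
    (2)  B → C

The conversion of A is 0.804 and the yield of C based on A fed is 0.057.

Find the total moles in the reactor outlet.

338 mol

Conversion of A: A consumed = 2ξ₁ = 0.804 × 565 → ξ₁ = 227.1 mol.
Yield of C: 1ξ₂ / 565 = 0.057 → ξ₂ = 32.2 mol.
Outlet amounts (n = n₀ + Σ ν·ξ):
  A: 565 − 2(227.1) = 110.7
  B: 0 + 1(227.1) − 1(32.2) = 194.9
  C: 0 + 1(32.2) = 32.2
Total out = 110.7 + 194.9 + 32.2 = 337.9 mol.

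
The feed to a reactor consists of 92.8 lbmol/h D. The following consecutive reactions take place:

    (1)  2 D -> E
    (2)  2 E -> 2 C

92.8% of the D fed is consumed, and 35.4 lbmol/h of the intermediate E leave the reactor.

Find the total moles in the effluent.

Conversion of D: D consumed = 2ξ₁ = 0.928 × 92.8 → ξ₁ = 43.06 lbmol/h.
E balance: n_E = 0 + 1ξ₁ − 2ξ₂ = 35.4 → ξ₂ = (1·43.06 − 35.4)/2 = 3.83 lbmol/h.
Outlet amounts (n = n₀ + Σ ν·ξ):
  D: 92.8 − 2(43.06) = 6.682
  E: 0 + 1(43.06) − 2(3.83) = 35.4
  C: 0 + 2(3.83) = 7.659
Total out = 6.682 + 35.4 + 7.659 = 49.74 lbmol/h.

49.7 lbmol/h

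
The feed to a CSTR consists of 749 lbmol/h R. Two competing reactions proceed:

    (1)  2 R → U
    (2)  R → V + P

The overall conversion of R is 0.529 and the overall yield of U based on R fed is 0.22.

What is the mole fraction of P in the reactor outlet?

0.102

Yield of U: 1ξ₁ / 749 = 0.22 → ξ₁ = 164.8 lbmol/h.
Conversion of R: 2ξ₁ + 1ξ₂ = 0.529 × 749 = 396.2 → ξ₂ = 66.66 lbmol/h.
Outlet amounts (n = n₀ + Σ ν·ξ):
  R: 749 − 2(164.8) − 1(66.66) = 352.8
  U: 0 + 1(164.8) = 164.8
  V: 0 + 1(66.66) = 66.66
  P: 0 + 1(66.66) = 66.66
Total out = 650.9 lbmol/h; y_P = 66.66 / 650.9 = 0.1024.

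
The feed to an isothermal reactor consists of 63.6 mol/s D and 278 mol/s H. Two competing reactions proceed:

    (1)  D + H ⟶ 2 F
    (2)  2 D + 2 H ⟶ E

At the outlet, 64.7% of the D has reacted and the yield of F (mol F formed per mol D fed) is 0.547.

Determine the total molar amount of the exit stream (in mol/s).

306 mol/s

Yield of F: 2ξ₁ / 63.6 = 0.547 → ξ₁ = 17.39 mol/s.
Conversion of D: 1ξ₁ + 2ξ₂ = 0.647 × 63.6 = 41.15 → ξ₂ = 11.88 mol/s.
Outlet amounts (n = n₀ + Σ ν·ξ):
  D: 63.6 − 1(17.39) − 2(11.88) = 22.45
  H: 278 − 1(17.39) − 2(11.88) = 236.9
  F: 0 + 2(17.39) = 34.79
  E: 0 + 1(11.88) = 11.88
Total out = 22.45 + 236.9 + 34.79 + 11.88 = 306 mol/s.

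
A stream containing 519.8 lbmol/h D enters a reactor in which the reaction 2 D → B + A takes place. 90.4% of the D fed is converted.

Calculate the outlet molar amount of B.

235 lbmol/h

D reacted = 0.904 × 519.8 = 469.9 lbmol/h; ν_D = −2, so ξ = 469.9/2 = 234.9 lbmol/h.
Outlet amounts (n = n₀ + ν ξ):
  D: 519.8 − 2(234.9) = 49.9
  B: 0 + 1(234.9) = 234.9
  A: 0 + 1(234.9) = 234.9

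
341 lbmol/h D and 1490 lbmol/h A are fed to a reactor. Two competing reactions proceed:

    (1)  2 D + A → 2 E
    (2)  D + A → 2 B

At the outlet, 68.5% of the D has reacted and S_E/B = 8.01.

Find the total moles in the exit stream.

1720 lbmol/h

Conversion of D: D consumed = 0.685 × 341 = 233.6 lbmol/h = 2ξ₁ + 1ξ₂.
Selectivity: 2ξ₁ / (2ξ₂) = 8.01 → ξ₁ = 8.01 ξ₂.
Substitute: (2·8.01 + 1) ξ₂ = 233.6 → ξ₂ = 13.72 lbmol/h, ξ₁ = 109.9 lbmol/h.
Outlet amounts (n = n₀ + Σ ν·ξ):
  D: 341 − 2(109.9) − 1(13.72) = 107.4
  A: 1490 − 1(109.9) − 1(13.72) = 1366
  E: 0 + 2(109.9) = 219.9
  B: 0 + 2(13.72) = 27.45
Total out = 107.4 + 1366 + 219.9 + 27.45 = 1721 lbmol/h.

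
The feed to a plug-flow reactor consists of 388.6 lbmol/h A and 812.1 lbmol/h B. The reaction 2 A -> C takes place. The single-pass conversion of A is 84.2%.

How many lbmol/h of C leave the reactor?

164 lbmol/h

A reacted = 0.842 × 388.6 = 327.2 lbmol/h; ν_A = −2, so ξ = 327.2/2 = 163.6 lbmol/h.
Outlet amounts (n = n₀ + ν ξ):
  A: 388.6 − 2(163.6) = 61.4
  C: 0 + 1(163.6) = 163.6
  B: 812.1 (inert)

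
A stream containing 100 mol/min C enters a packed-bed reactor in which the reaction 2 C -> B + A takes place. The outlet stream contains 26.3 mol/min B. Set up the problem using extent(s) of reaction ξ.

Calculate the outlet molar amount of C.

47.4 mol/min

For B: n = n₀ + 1ξ → 26.3 = 0 + 1ξ, giving ξ = 26.3 mol/min.
Outlet amounts (n = n₀ + ν ξ):
  C: 100 − 2(26.3) = 47.4
  B: 0 + 1(26.3) = 26.3
  A: 0 + 1(26.3) = 26.3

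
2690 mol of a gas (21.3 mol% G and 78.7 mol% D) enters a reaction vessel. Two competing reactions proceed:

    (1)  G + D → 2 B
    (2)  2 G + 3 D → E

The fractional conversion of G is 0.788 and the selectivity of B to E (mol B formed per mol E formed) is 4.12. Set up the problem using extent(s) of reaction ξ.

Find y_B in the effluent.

0.204

Conversion of G: G consumed = 0.788 × 573 = 451.5 mol = 1ξ₁ + 2ξ₂.
Selectivity: 2ξ₁ / (1ξ₂) = 4.12 → ξ₁ = 2.06 ξ₂.
Substitute: (1·2.06 + 2) ξ₂ = 451.5 → ξ₂ = 111.2 mol, ξ₁ = 229.1 mol.
Outlet amounts (n = n₀ + Σ ν·ξ):
  G: 573 − 1(229.1) − 2(111.2) = 121.5
  D: 2117 − 1(229.1) − 3(111.2) = 1554
  B: 0 + 2(229.1) = 458.2
  E: 0 + 1(111.2) = 111.2
Total out = 2245 mol; y_B = 458.2 / 2245 = 0.2041.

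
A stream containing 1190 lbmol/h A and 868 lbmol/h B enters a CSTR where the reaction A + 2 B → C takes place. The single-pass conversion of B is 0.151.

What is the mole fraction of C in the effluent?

B reacted = 0.151 × 868 = 131.1 lbmol/h; ν_B = −2, so ξ = 131.1/2 = 65.53 lbmol/h.
Outlet amounts (n = n₀ + ν ξ):
  A: 1190 − 1(65.53) = 1124
  B: 868 − 2(65.53) = 736.9
  C: 0 + 1(65.53) = 65.53
Total out = 1927 lbmol/h; y_C = 65.53 / 1927 = 0.03401.

0.034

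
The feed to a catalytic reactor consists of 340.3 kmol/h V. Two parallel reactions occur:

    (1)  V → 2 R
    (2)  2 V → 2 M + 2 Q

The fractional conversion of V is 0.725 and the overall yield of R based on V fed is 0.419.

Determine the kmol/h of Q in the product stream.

Yield of R: 2ξ₁ / 340.3 = 0.419 → ξ₁ = 71.29 kmol/h.
Conversion of V: 1ξ₁ + 2ξ₂ = 0.725 × 340.3 = 246.7 → ξ₂ = 87.71 kmol/h.
Outlet amounts (n = n₀ + Σ ν·ξ):
  V: 340.3 − 1(71.29) − 2(87.71) = 93.58
  R: 0 + 2(71.29) = 142.6
  M: 0 + 2(87.71) = 175.4
  Q: 0 + 2(87.71) = 175.4

175 kmol/h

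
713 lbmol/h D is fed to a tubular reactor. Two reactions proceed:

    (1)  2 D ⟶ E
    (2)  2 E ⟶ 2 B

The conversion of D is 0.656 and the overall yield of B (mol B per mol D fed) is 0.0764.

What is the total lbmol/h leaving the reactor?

Conversion of D: D consumed = 2ξ₁ = 0.656 × 713 → ξ₁ = 233.9 lbmol/h.
Yield of B: 2ξ₂ / 713 = 0.0764 → ξ₂ = 27.24 lbmol/h.
Outlet amounts (n = n₀ + Σ ν·ξ):
  D: 713 − 2(233.9) = 245.3
  E: 0 + 1(233.9) − 2(27.24) = 179.4
  B: 0 + 2(27.24) = 54.47
Total out = 245.3 + 179.4 + 54.47 = 479.1 lbmol/h.

479 lbmol/h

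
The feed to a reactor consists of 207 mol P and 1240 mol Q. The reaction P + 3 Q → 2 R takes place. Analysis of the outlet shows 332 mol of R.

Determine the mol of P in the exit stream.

For R: n = n₀ + 2ξ → 332 = 0 + 2ξ, giving ξ = 166 mol.
Outlet amounts (n = n₀ + ν ξ):
  P: 207 − 1(166) = 41
  Q: 1240 − 3(166) = 742
  R: 0 + 2(166) = 332

41 mol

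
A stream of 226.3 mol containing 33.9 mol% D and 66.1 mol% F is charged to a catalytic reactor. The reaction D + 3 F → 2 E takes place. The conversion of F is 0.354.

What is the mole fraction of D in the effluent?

F reacted = 0.354 × 149.6 = 52.95 mol; ν_F = −3, so ξ = 52.95/3 = 17.65 mol.
Outlet amounts (n = n₀ + ν ξ):
  D: 76.72 − 1(17.65) = 59.06
  F: 149.6 − 3(17.65) = 96.63
  E: 0 + 2(17.65) = 35.3
Total out = 191 mol; y_D = 59.06 / 191 = 0.3092.

0.309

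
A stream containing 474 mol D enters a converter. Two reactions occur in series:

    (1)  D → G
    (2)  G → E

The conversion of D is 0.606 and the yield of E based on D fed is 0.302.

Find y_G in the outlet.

0.304

Conversion of D: D consumed = 1ξ₁ = 0.606 × 474 → ξ₁ = 287.2 mol.
Yield of E: 1ξ₂ / 474 = 0.302 → ξ₂ = 143.1 mol.
Outlet amounts (n = n₀ + Σ ν·ξ):
  D: 474 − 1(287.2) = 186.8
  G: 0 + 1(287.2) − 1(143.1) = 144.1
  E: 0 + 1(143.1) = 143.1
Total out = 474 mol; y_G = 144.1 / 474 = 0.304.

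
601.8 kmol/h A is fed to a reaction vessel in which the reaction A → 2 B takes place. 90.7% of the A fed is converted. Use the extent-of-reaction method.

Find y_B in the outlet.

0.951

A reacted = 0.907 × 601.8 = 545.8 kmol/h; ν_A = −1, so ξ = 545.8/1 = 545.8 kmol/h.
Outlet amounts (n = n₀ + ν ξ):
  A: 601.8 − 1(545.8) = 55.97
  B: 0 + 2(545.8) = 1092
Total out = 1148 kmol/h; y_B = 1092 / 1148 = 0.9512.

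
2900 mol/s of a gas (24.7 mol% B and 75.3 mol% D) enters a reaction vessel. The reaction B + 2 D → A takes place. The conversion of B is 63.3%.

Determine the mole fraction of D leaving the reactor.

B reacted = 0.633 × 716.3 = 453.4 mol/s; ν_B = −1, so ξ = 453.4/1 = 453.4 mol/s.
Outlet amounts (n = n₀ + ν ξ):
  B: 716.3 − 1(453.4) = 262.9
  D: 2184 − 2(453.4) = 1277
  A: 0 + 1(453.4) = 453.4
Total out = 1993 mol/s; y_D = 1277 / 1993 = 0.6406.

0.641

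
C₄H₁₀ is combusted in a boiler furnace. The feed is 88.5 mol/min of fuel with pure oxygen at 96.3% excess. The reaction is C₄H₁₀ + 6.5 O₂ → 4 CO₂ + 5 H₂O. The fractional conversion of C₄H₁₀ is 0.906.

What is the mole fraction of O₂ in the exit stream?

0.454

Stoichiometric O₂ = 6.5 × 88.5 = 575.2 mol/min; O₂ fed = 575.2 × 1.963 = 1129 mol/min.
Fuel reacted = 0.906 × 88.5 → ξ = 80.18 mol/min.
Outlet (n = n₀ + ν ξ):
  C₄H₁₀: 88.5 − 1(80.18) = 8.319
  O₂: 1129 − 6.5(80.18) = 608
  CO₂: 0 + 4(80.18) = 320.7
  H₂O: 0 + 5(80.18) = 400.9
Total out = 1338 mol/min; y_O₂ = 608 / 1338 = 0.4544.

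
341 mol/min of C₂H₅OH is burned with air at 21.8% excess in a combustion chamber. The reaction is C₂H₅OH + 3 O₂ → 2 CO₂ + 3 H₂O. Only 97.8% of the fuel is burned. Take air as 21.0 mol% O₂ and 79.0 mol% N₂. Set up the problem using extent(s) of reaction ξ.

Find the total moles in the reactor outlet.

6610 mol/min

Stoichiometric O₂ = 3 × 341 = 1023 mol/min; O₂ fed = 1023 × 1.218 = 1246 mol/min.
N₂ fed = 1246 × 79/21 = 4687 mol/min.
Fuel reacted = 0.978 × 341 → ξ = 333.5 mol/min.
Outlet (n = n₀ + ν ξ):
  C₂H₅OH: 341 − 1(333.5) = 7.502
  O₂: 1246 − 3(333.5) = 245.5
  N₂: 4687 (inert)
  CO₂: 0 + 2(333.5) = 667
  H₂O: 0 + 3(333.5) = 1000
Total out = 7.502 + 245.5 + 4687 + 667 + 1000 = 6608 mol/min.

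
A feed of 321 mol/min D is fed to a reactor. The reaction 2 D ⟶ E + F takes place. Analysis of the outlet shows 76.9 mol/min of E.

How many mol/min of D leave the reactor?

For E: n = n₀ + 1ξ → 76.9 = 0 + 1ξ, giving ξ = 76.9 mol/min.
Outlet amounts (n = n₀ + ν ξ):
  D: 321 − 2(76.9) = 167.2
  E: 0 + 1(76.9) = 76.9
  F: 0 + 1(76.9) = 76.9

167 mol/min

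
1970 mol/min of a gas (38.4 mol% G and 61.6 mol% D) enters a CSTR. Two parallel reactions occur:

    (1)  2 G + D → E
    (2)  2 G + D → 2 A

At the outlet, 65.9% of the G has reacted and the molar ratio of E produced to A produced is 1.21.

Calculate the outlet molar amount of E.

176 mol/min

Conversion of G: G consumed = 0.659 × 756.5 = 498.5 mol/min = 2ξ₁ + 2ξ₂.
Selectivity: 1ξ₁ / (2ξ₂) = 1.21 → ξ₁ = 2.42 ξ₂.
Substitute: (2·2.42 + 2) ξ₂ = 498.5 → ξ₂ = 72.88 mol/min, ξ₁ = 176.4 mol/min.
Outlet amounts (n = n₀ + Σ ν·ξ):
  G: 756.5 − 2(176.4) − 2(72.88) = 258
  D: 1214 − 1(176.4) − 1(72.88) = 964.3
  E: 0 + 1(176.4) = 176.4
  A: 0 + 2(72.88) = 145.8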